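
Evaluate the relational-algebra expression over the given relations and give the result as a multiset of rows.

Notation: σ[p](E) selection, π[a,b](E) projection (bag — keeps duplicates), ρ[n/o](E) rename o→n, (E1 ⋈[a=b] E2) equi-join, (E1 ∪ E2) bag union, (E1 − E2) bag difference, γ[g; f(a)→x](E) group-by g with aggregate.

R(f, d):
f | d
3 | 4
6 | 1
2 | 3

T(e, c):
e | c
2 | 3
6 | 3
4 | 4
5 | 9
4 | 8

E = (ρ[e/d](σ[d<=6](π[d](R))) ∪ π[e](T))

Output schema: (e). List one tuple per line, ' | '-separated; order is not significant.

Subexpression sizes:
  R → 3
  π[d](R) → 3
  σ[d<=6](π[d](R)) → 3
  ρ[e/d](σ[d<=6](π[d](R))) → 3
  T → 5
  π[e](T) → 5
  (ρ[e/d](σ[d<=6](π[d](R))) ∪ π[e](T)) → 8

== RESULT ==
e
1
2
3
4
4
4
5
6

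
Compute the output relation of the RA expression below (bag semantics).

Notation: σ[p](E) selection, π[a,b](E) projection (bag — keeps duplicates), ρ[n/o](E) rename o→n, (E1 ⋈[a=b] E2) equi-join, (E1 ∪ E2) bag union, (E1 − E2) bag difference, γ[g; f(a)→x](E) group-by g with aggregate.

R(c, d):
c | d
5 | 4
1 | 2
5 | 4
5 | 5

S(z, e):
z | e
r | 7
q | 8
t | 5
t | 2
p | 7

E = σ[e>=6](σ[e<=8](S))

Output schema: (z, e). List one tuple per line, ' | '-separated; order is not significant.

Subexpression sizes:
  S → 5
  σ[e<=8](S) → 5
  σ[e>=6](σ[e<=8](S)) → 3

== RESULT ==
z | e
p | 7
q | 8
r | 7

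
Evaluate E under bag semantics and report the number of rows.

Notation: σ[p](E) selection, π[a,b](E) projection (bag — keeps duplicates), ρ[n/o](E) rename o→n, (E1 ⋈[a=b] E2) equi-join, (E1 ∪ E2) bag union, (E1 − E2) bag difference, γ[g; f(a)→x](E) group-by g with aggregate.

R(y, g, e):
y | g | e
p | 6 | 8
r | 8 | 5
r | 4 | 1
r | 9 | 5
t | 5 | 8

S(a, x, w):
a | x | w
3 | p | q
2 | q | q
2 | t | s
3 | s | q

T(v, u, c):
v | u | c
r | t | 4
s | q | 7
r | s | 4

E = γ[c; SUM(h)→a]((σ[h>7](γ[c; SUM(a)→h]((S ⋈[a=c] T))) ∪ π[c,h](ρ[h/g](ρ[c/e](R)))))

Row counts bottom-up:
  S → 4
  T → 3
  (S ⋈[a=c] T) → 0
  γ[c; SUM(a)→h]((S ⋈[a=c] T)) → 0
  σ[h>7](γ[c; SUM(a)→h]((S ⋈[a=c] T))) → 0
  R → 5
  ρ[c/e](R) → 5
  ρ[h/g](ρ[c/e](R)) → 5
  π[c,h](ρ[h/g](ρ[c/e](R))) → 5
  (σ[h>7](γ[c; SUM(a)→h]((S ⋈[a=c] T))) ∪ π[c,h](ρ[h/g](ρ[c/e](R)))) → 5
  γ[c; SUM(h)→a]((σ[h>7](γ[c; SUM(a)→h]((S ⋈[a=c] T))) ∪ π[c,h](ρ[h/g](ρ[c/e](R))))) → 3

|E| = 3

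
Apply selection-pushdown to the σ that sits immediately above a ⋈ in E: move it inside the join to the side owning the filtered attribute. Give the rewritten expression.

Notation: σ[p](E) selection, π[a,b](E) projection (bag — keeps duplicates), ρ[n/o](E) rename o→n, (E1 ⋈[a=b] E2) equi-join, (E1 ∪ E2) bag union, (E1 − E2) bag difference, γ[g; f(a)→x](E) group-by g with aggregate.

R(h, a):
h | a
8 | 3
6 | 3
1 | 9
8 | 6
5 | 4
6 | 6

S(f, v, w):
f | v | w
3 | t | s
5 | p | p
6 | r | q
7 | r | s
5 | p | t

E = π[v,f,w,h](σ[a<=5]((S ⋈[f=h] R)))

σ filters on a, owned by the right side.
E' = π[v,f,w,h]((S ⋈[f=h] σ[a<=5](R)))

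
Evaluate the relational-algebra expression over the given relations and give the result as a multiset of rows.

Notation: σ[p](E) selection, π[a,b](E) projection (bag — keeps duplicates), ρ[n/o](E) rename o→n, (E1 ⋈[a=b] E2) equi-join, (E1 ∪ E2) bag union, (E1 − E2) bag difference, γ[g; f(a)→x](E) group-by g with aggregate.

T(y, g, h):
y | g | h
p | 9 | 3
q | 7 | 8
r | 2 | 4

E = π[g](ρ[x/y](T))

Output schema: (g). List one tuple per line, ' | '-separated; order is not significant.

Per-node cardinality:
  T → 3
  ρ[x/y](T) → 3
  π[g](ρ[x/y](T)) → 3

== RESULT ==
g
2
7
9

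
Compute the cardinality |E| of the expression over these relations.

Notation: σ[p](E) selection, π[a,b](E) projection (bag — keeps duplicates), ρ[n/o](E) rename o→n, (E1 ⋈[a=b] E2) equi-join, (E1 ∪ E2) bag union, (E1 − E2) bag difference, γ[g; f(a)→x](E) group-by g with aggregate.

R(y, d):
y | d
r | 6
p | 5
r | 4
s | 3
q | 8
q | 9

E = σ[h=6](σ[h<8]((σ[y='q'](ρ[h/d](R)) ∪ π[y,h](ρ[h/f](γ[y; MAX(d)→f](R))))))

Per-node cardinality:
  R → 6
  ρ[h/d](R) → 6
  σ[y='q'](ρ[h/d](R)) → 2
  R → 6
  γ[y; MAX(d)→f](R) → 4
  ρ[h/f](γ[y; MAX(d)→f](R)) → 4
  π[y,h](ρ[h/f](γ[y; MAX(d)→f](R))) → 4
  (σ[y='q'](ρ[h/d](R)) ∪ π[y,h](ρ[h/f](γ[y; MAX(d)→f](R)))) → 6
  σ[h<8]((σ[y='q'](ρ[h/d](R)) ∪ π[y,h](ρ[h/f](γ[y; MAX(d)→f](R))))) → 3
  σ[h=6](σ[h<8]((σ[y='q'](ρ[h/d](R)) ∪ π[y,h](ρ[h/f](γ[y; MAX(d)→f](R)))))) → 1

|E| = 1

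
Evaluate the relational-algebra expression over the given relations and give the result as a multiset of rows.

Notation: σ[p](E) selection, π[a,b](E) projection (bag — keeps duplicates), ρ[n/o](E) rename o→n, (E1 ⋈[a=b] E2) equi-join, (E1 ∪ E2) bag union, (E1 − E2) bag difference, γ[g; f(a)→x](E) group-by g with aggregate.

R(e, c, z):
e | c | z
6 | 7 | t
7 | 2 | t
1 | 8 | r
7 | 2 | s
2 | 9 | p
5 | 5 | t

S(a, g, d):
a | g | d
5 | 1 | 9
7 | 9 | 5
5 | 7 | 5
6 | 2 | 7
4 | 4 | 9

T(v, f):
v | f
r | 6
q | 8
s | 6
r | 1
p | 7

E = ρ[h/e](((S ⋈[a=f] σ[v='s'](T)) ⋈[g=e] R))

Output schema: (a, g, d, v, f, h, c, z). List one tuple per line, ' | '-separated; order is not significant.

Subexpression sizes:
  S → 5
  T → 5
  σ[v='s'](T) → 1
  (S ⋈[a=f] σ[v='s'](T)) → 1
  R → 6
  ((S ⋈[a=f] σ[v='s'](T)) ⋈[g=e] R) → 1
  ρ[h/e](((S ⋈[a=f] σ[v='s'](T)) ⋈[g=e] R)) → 1

== RESULT ==
a | g | d | v | f | h | c | z
6 | 2 | 7 | s | 6 | 2 | 9 | p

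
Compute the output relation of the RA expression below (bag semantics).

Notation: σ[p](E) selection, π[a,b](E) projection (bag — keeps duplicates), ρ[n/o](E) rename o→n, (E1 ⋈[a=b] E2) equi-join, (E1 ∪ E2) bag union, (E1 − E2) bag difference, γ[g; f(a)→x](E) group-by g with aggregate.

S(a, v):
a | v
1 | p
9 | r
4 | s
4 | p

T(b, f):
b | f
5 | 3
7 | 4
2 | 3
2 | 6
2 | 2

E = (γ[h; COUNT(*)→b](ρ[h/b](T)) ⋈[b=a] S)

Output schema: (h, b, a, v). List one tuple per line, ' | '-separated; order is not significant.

Per-node cardinality:
  T → 5
  ρ[h/b](T) → 5
  γ[h; COUNT(*)→b](ρ[h/b](T)) → 3
  S → 4
  (γ[h; COUNT(*)→b](ρ[h/b](T)) ⋈[b=a] S) → 2

== RESULT ==
h | b | a | v
5 | 1 | 1 | p
7 | 1 | 1 | p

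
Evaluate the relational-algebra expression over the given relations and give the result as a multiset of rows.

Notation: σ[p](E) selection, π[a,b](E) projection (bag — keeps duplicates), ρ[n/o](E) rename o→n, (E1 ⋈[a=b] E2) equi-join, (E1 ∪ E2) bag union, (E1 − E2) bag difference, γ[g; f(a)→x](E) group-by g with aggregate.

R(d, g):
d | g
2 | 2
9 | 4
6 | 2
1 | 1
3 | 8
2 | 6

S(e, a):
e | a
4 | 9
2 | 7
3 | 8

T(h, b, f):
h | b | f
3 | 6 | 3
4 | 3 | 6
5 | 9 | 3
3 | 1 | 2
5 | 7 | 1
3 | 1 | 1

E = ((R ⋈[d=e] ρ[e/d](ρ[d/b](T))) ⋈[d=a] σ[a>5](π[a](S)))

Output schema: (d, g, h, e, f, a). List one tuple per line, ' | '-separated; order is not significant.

Row counts bottom-up:
  R → 6
  T → 6
  ρ[d/b](T) → 6
  ρ[e/d](ρ[d/b](T)) → 6
  (R ⋈[d=e] ρ[e/d](ρ[d/b](T))) → 5
  S → 3
  π[a](S) → 3
  σ[a>5](π[a](S)) → 3
  ((R ⋈[d=e] ρ[e/d](ρ[d/b](T))) ⋈[d=a] σ[a>5](π[a](S))) → 1

== RESULT ==
d | g | h | e | f | a
9 | 4 | 5 | 9 | 3 | 9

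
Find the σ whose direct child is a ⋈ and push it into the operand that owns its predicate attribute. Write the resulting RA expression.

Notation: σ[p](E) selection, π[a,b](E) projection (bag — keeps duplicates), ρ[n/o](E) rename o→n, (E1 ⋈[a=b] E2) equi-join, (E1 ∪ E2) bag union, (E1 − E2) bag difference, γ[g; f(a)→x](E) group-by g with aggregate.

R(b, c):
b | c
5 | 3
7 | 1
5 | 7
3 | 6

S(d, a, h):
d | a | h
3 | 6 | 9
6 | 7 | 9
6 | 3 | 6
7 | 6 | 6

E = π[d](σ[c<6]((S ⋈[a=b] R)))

σ filters on c, owned by the right side.
E' = π[d]((S ⋈[a=b] σ[c<6](R)))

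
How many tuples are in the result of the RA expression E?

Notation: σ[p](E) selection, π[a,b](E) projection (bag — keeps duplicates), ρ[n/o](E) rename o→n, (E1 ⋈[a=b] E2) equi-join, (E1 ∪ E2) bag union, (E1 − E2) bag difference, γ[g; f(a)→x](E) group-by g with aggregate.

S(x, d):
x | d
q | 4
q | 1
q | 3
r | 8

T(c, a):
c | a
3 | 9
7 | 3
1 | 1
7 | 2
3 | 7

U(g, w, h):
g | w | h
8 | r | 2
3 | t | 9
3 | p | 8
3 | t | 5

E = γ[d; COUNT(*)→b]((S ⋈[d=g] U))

Stepwise |·|:
  S → 4
  U → 4
  (S ⋈[d=g] U) → 4
  γ[d; COUNT(*)→b]((S ⋈[d=g] U)) → 2

|E| = 2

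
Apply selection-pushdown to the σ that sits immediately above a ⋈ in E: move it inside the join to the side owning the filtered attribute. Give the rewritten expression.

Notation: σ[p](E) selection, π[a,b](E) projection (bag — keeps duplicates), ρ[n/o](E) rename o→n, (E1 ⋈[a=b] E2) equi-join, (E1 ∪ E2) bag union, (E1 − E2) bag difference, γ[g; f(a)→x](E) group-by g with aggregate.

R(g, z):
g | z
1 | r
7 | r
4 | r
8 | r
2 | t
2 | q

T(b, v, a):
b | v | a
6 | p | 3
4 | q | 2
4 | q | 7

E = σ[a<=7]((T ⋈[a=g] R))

σ filters on a, owned by the left side.
E' = (σ[a<=7](T) ⋈[a=g] R)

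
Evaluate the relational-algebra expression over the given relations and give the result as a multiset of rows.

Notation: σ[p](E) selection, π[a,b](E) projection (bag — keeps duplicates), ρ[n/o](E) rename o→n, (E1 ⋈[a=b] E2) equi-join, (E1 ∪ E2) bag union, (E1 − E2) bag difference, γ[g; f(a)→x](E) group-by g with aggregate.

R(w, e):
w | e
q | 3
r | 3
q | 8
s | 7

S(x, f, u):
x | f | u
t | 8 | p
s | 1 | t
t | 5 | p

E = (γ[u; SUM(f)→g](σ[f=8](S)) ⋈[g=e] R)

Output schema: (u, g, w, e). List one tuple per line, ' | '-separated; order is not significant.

Row counts bottom-up:
  S → 3
  σ[f=8](S) → 1
  γ[u; SUM(f)→g](σ[f=8](S)) → 1
  R → 4
  (γ[u; SUM(f)→g](σ[f=8](S)) ⋈[g=e] R) → 1

== RESULT ==
u | g | w | e
p | 8 | q | 8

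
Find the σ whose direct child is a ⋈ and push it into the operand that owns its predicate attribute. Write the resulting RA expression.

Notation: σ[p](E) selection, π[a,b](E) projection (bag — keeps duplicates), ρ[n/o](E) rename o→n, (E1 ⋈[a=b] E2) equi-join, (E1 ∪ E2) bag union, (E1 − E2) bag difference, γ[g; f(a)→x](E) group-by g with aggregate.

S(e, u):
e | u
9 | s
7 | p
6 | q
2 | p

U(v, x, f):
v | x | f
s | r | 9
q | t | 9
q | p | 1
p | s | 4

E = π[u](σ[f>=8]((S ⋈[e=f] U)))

σ filters on f, owned by the right side.
E' = π[u]((S ⋈[e=f] σ[f>=8](U)))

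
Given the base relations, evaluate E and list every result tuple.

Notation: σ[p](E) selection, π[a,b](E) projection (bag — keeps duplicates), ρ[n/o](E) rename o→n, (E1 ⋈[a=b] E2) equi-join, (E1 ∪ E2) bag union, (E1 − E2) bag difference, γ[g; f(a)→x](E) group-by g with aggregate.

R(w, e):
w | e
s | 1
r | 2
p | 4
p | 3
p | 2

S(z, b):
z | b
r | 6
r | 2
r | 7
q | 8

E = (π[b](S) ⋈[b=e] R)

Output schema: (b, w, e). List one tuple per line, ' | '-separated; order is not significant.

Stepwise |·|:
  S → 4
  π[b](S) → 4
  R → 5
  (π[b](S) ⋈[b=e] R) → 2

== RESULT ==
b | w | e
2 | p | 2
2 | r | 2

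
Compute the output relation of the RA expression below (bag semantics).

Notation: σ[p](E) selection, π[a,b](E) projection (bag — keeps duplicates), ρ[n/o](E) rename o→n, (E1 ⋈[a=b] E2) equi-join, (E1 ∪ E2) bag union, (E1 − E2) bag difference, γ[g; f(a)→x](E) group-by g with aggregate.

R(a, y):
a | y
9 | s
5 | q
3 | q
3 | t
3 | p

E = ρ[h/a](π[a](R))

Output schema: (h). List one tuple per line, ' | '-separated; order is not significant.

Row counts bottom-up:
  R → 5
  π[a](R) → 5
  ρ[h/a](π[a](R)) → 5

== RESULT ==
h
3
3
3
5
9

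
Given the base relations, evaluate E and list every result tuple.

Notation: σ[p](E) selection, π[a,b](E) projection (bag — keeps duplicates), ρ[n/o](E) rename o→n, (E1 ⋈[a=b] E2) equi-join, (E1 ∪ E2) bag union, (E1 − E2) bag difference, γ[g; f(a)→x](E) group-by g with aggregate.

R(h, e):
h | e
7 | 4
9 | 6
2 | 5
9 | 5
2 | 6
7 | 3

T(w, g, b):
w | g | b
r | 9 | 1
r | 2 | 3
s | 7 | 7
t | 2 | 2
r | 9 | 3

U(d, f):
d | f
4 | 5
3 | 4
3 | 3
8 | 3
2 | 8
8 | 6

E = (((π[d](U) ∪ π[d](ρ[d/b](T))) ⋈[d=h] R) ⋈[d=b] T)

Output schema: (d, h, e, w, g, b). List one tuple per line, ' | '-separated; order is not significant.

Row counts bottom-up:
  U → 6
  π[d](U) → 6
  T → 5
  ρ[d/b](T) → 5
  π[d](ρ[d/b](T)) → 5
  (π[d](U) ∪ π[d](ρ[d/b](T))) → 11
  R → 6
  ((π[d](U) ∪ π[d](ρ[d/b](T))) ⋈[d=h] R) → 6
  T → 5
  (((π[d](U) ∪ π[d](ρ[d/b](T))) ⋈[d=h] R) ⋈[d=b] T) → 6

== RESULT ==
d | h | e | w | g | b
2 | 2 | 5 | t | 2 | 2
2 | 2 | 5 | t | 2 | 2
2 | 2 | 6 | t | 2 | 2
2 | 2 | 6 | t | 2 | 2
7 | 7 | 3 | s | 7 | 7
7 | 7 | 4 | s | 7 | 7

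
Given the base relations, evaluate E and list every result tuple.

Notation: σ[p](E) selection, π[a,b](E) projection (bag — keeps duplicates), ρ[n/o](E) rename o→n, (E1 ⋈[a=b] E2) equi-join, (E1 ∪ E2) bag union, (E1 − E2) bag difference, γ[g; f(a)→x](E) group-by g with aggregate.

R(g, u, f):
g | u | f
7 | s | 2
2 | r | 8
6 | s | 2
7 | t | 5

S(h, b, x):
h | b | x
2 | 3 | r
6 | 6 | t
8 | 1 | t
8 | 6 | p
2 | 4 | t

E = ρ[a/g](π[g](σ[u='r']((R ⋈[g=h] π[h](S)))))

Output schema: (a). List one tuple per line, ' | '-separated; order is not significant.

Per-node cardinality:
  R → 4
  S → 5
  π[h](S) → 5
  (R ⋈[g=h] π[h](S)) → 3
  σ[u='r']((R ⋈[g=h] π[h](S))) → 2
  π[g](σ[u='r']((R ⋈[g=h] π[h](S)))) → 2
  ρ[a/g](π[g](σ[u='r']((R ⋈[g=h] π[h](S))))) → 2

== RESULT ==
a
2
2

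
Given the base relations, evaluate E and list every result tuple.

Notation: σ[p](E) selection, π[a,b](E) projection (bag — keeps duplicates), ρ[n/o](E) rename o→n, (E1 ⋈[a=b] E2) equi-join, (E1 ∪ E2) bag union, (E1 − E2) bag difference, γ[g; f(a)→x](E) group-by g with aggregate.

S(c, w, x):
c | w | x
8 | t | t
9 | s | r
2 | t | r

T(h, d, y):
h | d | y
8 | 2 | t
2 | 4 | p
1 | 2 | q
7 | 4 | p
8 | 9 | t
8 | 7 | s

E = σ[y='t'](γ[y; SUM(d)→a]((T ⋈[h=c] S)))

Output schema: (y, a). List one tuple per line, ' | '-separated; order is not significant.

Row counts bottom-up:
  T → 6
  S → 3
  (T ⋈[h=c] S) → 4
  γ[y; SUM(d)→a]((T ⋈[h=c] S)) → 3
  σ[y='t'](γ[y; SUM(d)→a]((T ⋈[h=c] S))) → 1

== RESULT ==
y | a
t | 11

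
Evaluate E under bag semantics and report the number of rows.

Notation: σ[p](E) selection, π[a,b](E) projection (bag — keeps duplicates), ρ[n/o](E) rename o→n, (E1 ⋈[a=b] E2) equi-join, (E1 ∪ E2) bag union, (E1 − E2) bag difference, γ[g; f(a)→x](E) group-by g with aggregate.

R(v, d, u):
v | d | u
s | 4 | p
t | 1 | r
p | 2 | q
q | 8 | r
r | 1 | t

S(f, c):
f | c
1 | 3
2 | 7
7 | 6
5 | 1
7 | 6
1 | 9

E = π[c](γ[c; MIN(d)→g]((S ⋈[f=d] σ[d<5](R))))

Subexpression sizes:
  S → 6
  R → 5
  σ[d<5](R) → 4
  (S ⋈[f=d] σ[d<5](R)) → 5
  γ[c; MIN(d)→g]((S ⋈[f=d] σ[d<5](R))) → 3
  π[c](γ[c; MIN(d)→g]((S ⋈[f=d] σ[d<5](R)))) → 3

|E| = 3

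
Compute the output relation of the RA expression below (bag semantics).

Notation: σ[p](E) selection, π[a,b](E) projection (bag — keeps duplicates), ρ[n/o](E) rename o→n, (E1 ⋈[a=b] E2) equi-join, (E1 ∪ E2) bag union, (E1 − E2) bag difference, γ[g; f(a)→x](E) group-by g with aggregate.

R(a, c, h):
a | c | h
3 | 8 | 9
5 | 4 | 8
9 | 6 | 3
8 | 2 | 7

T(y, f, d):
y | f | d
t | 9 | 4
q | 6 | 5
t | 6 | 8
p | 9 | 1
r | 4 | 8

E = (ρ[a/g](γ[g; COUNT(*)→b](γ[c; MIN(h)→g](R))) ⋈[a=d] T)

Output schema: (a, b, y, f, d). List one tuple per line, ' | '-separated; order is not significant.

Row counts bottom-up:
  R → 4
  γ[c; MIN(h)→g](R) → 4
  γ[g; COUNT(*)→b](γ[c; MIN(h)→g](R)) → 4
  ρ[a/g](γ[g; COUNT(*)→b](γ[c; MIN(h)→g](R))) → 4
  T → 5
  (ρ[a/g](γ[g; COUNT(*)→b](γ[c; MIN(h)→g](R))) ⋈[a=d] T) → 2

== RESULT ==
a | b | y | f | d
8 | 1 | r | 4 | 8
8 | 1 | t | 6 | 8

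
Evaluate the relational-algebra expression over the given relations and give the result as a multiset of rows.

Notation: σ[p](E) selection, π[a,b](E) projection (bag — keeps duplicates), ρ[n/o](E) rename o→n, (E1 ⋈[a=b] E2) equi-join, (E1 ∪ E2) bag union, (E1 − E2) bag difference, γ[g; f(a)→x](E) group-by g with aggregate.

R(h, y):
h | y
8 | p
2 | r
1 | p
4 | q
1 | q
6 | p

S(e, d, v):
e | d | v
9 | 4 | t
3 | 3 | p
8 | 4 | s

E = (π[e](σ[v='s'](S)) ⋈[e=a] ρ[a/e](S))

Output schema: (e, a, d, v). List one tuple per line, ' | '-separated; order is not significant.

Stepwise |·|:
  S → 3
  σ[v='s'](S) → 1
  π[e](σ[v='s'](S)) → 1
  S → 3
  ρ[a/e](S) → 3
  (π[e](σ[v='s'](S)) ⋈[e=a] ρ[a/e](S)) → 1

== RESULT ==
e | a | d | v
8 | 8 | 4 | s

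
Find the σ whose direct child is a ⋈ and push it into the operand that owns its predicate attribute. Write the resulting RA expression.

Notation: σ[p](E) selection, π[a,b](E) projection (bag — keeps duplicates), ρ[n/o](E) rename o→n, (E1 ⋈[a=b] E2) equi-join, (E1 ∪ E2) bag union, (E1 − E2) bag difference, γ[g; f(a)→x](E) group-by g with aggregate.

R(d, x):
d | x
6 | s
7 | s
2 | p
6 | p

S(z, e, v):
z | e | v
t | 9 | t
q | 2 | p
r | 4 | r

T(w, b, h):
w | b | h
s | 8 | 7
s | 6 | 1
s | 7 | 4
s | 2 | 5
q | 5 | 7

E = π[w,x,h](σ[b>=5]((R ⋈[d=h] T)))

σ filters on b, owned by the right side.
E' = π[w,x,h]((R ⋈[d=h] σ[b>=5](T)))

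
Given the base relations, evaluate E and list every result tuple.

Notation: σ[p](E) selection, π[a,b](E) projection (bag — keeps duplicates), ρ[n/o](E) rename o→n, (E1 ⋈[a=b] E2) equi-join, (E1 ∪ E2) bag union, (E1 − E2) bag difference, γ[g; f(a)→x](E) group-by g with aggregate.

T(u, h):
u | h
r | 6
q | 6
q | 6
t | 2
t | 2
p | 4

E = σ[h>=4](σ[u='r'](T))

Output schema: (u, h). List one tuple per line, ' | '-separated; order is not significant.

Stepwise |·|:
  T → 6
  σ[u='r'](T) → 1
  σ[h>=4](σ[u='r'](T)) → 1

== RESULT ==
u | h
r | 6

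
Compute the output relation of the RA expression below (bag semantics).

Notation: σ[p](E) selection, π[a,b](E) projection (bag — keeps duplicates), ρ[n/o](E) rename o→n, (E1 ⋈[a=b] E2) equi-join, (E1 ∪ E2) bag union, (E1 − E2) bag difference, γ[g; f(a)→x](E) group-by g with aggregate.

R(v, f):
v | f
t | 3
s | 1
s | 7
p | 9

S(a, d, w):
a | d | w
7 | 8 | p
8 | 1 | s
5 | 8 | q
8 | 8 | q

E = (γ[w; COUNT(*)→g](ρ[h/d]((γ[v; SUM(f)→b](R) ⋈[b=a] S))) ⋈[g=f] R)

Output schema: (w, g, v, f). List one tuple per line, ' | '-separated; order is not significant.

Stepwise |·|:
  R → 4
  γ[v; SUM(f)→b](R) → 3
  S → 4
  (γ[v; SUM(f)→b](R) ⋈[b=a] S) → 2
  ρ[h/d]((γ[v; SUM(f)→b](R) ⋈[b=a] S)) → 2
  γ[w; COUNT(*)→g](ρ[h/d]((γ[v; SUM(f)→b](R) ⋈[b=a] S))) → 2
  R → 4
  (γ[w; COUNT(*)→g](ρ[h/d]((γ[v; SUM(f)→b](R) ⋈[b=a] S))) ⋈[g=f] R) → 2

== RESULT ==
w | g | v | f
q | 1 | s | 1
s | 1 | s | 1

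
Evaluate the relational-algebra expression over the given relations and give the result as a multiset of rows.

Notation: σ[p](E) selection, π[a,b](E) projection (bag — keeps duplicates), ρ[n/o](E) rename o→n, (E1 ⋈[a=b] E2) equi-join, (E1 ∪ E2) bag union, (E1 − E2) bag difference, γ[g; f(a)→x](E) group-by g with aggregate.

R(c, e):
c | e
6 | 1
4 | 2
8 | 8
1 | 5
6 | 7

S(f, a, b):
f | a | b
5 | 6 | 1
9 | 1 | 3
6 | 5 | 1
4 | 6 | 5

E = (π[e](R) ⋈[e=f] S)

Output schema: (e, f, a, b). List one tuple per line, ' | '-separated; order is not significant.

Stepwise |·|:
  R → 5
  π[e](R) → 5
  S → 4
  (π[e](R) ⋈[e=f] S) → 1

== RESULT ==
e | f | a | b
5 | 5 | 6 | 1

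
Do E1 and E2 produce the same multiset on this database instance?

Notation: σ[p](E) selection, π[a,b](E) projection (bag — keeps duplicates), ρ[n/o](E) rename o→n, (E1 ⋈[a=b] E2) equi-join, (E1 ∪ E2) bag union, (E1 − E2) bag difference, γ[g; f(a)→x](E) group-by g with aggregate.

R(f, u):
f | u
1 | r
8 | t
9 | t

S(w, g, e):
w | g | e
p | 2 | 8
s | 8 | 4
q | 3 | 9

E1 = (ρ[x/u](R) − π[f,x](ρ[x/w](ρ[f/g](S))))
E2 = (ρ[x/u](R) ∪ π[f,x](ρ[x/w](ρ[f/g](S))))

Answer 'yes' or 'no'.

E1 per-node cardinality:
  R → 3
  ρ[x/u](R) → 3
  S → 3
  ρ[f/g](S) → 3
  ρ[x/w](ρ[f/g](S)) → 3
  π[f,x](ρ[x/w](ρ[f/g](S))) → 3
  (ρ[x/u](R) − π[f,x](ρ[x/w](ρ[f/g](S)))) → 3
E2 per-node cardinality:
  R → 3
  ρ[x/u](R) → 3
  S → 3
  ρ[f/g](S) → 3
  ρ[x/w](ρ[f/g](S)) → 3
  π[f,x](ρ[x/w](ρ[f/g](S))) → 3
  (ρ[x/u](R) ∪ π[f,x](ρ[x/w](ρ[f/g](S)))) → 6

E1 result:
f | x
1 | r
8 | t
9 | t
E2 result:
f | x
1 | r
2 | p
3 | q
8 | s
8 | t
9 | t
Witness: (3, 'q') appears 0× in E1 but 1× in E2.

no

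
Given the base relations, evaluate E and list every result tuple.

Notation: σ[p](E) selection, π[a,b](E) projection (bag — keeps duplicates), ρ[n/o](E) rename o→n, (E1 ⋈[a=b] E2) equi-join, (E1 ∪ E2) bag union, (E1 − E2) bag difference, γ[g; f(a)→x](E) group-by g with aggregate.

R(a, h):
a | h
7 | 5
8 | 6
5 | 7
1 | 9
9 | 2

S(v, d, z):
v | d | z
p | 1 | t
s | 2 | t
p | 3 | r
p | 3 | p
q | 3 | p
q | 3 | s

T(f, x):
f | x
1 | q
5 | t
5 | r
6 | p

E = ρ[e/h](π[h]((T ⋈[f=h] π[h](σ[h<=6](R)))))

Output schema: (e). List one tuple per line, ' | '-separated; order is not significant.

Subexpression sizes:
  T → 4
  R → 5
  σ[h<=6](R) → 3
  π[h](σ[h<=6](R)) → 3
  (T ⋈[f=h] π[h](σ[h<=6](R))) → 3
  π[h]((T ⋈[f=h] π[h](σ[h<=6](R)))) → 3
  ρ[e/h](π[h]((T ⋈[f=h] π[h](σ[h<=6](R))))) → 3

== RESULT ==
e
5
5
6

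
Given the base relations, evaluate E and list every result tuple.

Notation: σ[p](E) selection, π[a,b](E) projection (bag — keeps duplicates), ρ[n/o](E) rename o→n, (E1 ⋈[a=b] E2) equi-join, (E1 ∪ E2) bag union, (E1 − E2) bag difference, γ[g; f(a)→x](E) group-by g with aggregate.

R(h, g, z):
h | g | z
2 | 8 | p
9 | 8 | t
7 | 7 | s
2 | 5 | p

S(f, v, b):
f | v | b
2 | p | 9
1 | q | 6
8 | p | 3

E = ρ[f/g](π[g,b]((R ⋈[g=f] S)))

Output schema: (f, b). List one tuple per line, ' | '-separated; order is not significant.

Per-node cardinality:
  R → 4
  S → 3
  (R ⋈[g=f] S) → 2
  π[g,b]((R ⋈[g=f] S)) → 2
  ρ[f/g](π[g,b]((R ⋈[g=f] S))) → 2

== RESULT ==
f | b
8 | 3
8 | 3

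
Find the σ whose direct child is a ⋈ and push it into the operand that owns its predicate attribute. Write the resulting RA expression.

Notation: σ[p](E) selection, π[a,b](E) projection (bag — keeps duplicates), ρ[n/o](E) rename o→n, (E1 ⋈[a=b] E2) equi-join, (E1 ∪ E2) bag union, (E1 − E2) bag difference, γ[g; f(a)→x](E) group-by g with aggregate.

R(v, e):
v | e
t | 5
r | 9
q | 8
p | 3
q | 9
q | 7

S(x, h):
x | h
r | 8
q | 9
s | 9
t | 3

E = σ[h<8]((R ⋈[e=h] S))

σ filters on h, owned by the right side.
E' = (R ⋈[e=h] σ[h<8](S))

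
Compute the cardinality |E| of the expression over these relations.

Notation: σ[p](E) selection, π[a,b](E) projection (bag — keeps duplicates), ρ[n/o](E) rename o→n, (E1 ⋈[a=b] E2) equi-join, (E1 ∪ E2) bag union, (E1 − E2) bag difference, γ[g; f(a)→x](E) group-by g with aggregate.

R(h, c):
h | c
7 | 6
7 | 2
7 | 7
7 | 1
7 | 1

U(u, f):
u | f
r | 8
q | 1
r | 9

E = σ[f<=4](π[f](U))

Stepwise |·|:
  U → 3
  π[f](U) → 3
  σ[f<=4](π[f](U)) → 1

|E| = 1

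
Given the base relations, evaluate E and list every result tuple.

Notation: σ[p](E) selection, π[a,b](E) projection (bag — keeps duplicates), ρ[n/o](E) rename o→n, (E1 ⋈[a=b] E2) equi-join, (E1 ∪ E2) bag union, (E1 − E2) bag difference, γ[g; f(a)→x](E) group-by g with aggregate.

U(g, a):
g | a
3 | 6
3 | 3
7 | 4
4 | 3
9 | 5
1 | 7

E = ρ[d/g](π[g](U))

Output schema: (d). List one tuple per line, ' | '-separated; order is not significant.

Stepwise |·|:
  U → 6
  π[g](U) → 6
  ρ[d/g](π[g](U)) → 6

== RESULT ==
d
1
3
3
4
7
9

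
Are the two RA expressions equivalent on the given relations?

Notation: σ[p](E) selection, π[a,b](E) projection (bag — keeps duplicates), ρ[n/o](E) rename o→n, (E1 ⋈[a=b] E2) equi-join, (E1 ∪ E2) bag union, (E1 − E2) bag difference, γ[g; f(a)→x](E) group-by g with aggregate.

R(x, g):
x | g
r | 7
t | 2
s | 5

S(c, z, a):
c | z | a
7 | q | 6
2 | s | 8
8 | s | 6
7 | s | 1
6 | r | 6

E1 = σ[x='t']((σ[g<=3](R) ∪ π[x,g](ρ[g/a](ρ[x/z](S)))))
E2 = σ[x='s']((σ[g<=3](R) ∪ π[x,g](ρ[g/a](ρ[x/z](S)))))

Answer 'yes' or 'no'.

E1 per-node cardinality:
  R → 3
  σ[g<=3](R) → 1
  S → 5
  ρ[x/z](S) → 5
  ρ[g/a](ρ[x/z](S)) → 5
  π[x,g](ρ[g/a](ρ[x/z](S))) → 5
  (σ[g<=3](R) ∪ π[x,g](ρ[g/a](ρ[x/z](S)))) → 6
  σ[x='t']((σ[g<=3](R) ∪ π[x,g](ρ[g/a](ρ[x/z](S))))) → 1
E2 per-node cardinality:
  R → 3
  σ[g<=3](R) → 1
  S → 5
  ρ[x/z](S) → 5
  ρ[g/a](ρ[x/z](S)) → 5
  π[x,g](ρ[g/a](ρ[x/z](S))) → 5
  (σ[g<=3](R) ∪ π[x,g](ρ[g/a](ρ[x/z](S)))) → 6
  σ[x='s']((σ[g<=3](R) ∪ π[x,g](ρ[g/a](ρ[x/z](S))))) → 3

E1 result:
x | g
t | 2
E2 result:
x | g
s | 1
s | 6
s | 8
Witness: ('s', 6) appears 0× in E1 but 1× in E2.

no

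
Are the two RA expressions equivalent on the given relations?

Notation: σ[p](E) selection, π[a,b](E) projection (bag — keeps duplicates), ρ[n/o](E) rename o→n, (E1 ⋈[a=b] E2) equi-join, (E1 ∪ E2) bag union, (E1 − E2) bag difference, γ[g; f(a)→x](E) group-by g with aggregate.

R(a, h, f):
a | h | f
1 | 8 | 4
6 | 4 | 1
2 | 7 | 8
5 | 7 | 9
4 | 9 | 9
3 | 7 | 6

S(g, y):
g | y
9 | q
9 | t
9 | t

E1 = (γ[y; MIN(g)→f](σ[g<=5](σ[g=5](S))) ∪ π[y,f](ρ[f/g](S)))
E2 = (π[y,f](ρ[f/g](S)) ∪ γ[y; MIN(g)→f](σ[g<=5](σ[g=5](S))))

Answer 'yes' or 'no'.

E1 per-node cardinality:
  S → 3
  σ[g=5](S) → 0
  σ[g<=5](σ[g=5](S)) → 0
  γ[y; MIN(g)→f](σ[g<=5](σ[g=5](S))) → 0
  S → 3
  ρ[f/g](S) → 3
  π[y,f](ρ[f/g](S)) → 3
  (γ[y; MIN(g)→f](σ[g<=5](σ[g=5](S))) ∪ π[y,f](ρ[f/g](S))) → 3
E2 per-node cardinality:
  S → 3
  ρ[f/g](S) → 3
  π[y,f](ρ[f/g](S)) → 3
  S → 3
  σ[g=5](S) → 0
  σ[g<=5](σ[g=5](S)) → 0
  γ[y; MIN(g)→f](σ[g<=5](σ[g=5](S))) → 0
  (π[y,f](ρ[f/g](S)) ∪ γ[y; MIN(g)→f](σ[g<=5](σ[g=5](S)))) → 3

E1 and E2 produce the same multiset:
y | f
q | 9
t | 9
t | 9

yes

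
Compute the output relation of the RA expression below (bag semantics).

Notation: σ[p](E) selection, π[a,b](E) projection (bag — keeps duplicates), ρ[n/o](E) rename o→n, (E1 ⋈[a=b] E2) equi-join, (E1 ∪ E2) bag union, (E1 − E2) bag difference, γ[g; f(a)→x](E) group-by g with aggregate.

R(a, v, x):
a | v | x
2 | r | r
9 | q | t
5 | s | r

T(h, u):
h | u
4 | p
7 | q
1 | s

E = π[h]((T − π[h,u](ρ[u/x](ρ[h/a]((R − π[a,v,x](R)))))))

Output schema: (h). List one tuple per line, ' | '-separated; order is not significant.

Subexpression sizes:
  T → 3
  R → 3
  R → 3
  π[a,v,x](R) → 3
  (R − π[a,v,x](R)) → 0
  ρ[h/a]((R − π[a,v,x](R))) → 0
  ρ[u/x](ρ[h/a]((R − π[a,v,x](R)))) → 0
  π[h,u](ρ[u/x](ρ[h/a]((R − π[a,v,x](R))))) → 0
  (T − π[h,u](ρ[u/x](ρ[h/a]((R − π[a,v,x](R)))))) → 3
  π[h]((T − π[h,u](ρ[u/x](ρ[h/a]((R − π[a,v,x](R))))))) → 3

== RESULT ==
h
1
4
7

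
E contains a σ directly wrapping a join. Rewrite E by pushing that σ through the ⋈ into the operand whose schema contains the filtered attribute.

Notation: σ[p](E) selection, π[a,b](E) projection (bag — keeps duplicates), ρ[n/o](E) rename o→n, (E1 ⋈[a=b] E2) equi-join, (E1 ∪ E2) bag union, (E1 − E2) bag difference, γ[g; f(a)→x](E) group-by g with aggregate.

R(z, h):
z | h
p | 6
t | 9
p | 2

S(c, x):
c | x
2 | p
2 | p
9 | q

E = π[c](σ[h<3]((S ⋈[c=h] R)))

σ filters on h, owned by the right side.
E' = π[c]((S ⋈[c=h] σ[h<3](R)))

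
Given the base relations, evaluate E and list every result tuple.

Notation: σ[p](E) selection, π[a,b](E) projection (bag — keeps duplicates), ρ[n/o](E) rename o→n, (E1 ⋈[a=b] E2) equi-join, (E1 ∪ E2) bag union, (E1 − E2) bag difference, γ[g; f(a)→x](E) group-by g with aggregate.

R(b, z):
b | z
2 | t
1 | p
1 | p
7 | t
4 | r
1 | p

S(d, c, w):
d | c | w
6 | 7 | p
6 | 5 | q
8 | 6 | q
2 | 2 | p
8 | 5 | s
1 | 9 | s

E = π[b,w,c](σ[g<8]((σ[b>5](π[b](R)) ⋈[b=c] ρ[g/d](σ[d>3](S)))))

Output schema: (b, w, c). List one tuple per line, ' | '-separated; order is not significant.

Per-node cardinality:
  R → 6
  π[b](R) → 6
  σ[b>5](π[b](R)) → 1
  S → 6
  σ[d>3](S) → 4
  ρ[g/d](σ[d>3](S)) → 4
  (σ[b>5](π[b](R)) ⋈[b=c] ρ[g/d](σ[d>3](S))) → 1
  σ[g<8]((σ[b>5](π[b](R)) ⋈[b=c] ρ[g/d](σ[d>3](S)))) → 1
  π[b,w,c](σ[g<8]((σ[b>5](π[b](R)) ⋈[b=c] ρ[g/d](σ[d>3](S))))) → 1

== RESULT ==
b | w | c
7 | p | 7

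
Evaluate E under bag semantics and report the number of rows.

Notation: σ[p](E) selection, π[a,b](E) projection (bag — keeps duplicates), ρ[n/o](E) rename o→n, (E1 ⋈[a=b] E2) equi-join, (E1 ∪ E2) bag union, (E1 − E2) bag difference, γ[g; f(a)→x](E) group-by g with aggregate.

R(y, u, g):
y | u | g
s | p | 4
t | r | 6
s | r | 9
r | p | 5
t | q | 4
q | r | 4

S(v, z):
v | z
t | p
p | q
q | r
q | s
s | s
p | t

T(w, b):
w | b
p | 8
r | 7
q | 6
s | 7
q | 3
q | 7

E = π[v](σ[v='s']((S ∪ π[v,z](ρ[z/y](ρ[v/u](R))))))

Row counts bottom-up:
  S → 6
  R → 6
  ρ[v/u](R) → 6
  ρ[z/y](ρ[v/u](R)) → 6
  π[v,z](ρ[z/y](ρ[v/u](R))) → 6
  (S ∪ π[v,z](ρ[z/y](ρ[v/u](R)))) → 12
  σ[v='s']((S ∪ π[v,z](ρ[z/y](ρ[v/u](R))))) → 1
  π[v](σ[v='s']((S ∪ π[v,z](ρ[z/y](ρ[v/u](R)))))) → 1

|E| = 1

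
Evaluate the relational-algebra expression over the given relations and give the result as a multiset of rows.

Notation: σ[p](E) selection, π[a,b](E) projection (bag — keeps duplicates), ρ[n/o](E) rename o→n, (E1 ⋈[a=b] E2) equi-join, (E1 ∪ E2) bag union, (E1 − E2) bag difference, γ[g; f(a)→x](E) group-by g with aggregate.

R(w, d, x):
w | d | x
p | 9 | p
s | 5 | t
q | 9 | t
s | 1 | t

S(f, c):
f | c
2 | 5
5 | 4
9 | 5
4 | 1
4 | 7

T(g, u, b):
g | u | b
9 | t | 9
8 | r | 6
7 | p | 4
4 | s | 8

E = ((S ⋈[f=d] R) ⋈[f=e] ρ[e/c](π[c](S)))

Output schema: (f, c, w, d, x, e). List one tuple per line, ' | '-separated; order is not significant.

Subexpression sizes:
  S → 5
  R → 4
  (S ⋈[f=d] R) → 3
  S → 5
  π[c](S) → 5
  ρ[e/c](π[c](S)) → 5
  ((S ⋈[f=d] R) ⋈[f=e] ρ[e/c](π[c](S))) → 2

== RESULT ==
f | c | w | d | x | e
5 | 4 | s | 5 | t | 5
5 | 4 | s | 5 | t | 5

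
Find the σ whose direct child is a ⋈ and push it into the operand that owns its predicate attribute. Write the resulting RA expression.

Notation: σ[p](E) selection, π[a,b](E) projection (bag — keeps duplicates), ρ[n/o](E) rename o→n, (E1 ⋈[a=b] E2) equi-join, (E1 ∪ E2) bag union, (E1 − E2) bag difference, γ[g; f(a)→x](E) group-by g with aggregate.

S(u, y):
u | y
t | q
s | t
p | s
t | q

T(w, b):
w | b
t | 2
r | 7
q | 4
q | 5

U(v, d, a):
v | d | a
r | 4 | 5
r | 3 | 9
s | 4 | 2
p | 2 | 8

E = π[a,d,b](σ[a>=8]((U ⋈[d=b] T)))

σ filters on a, owned by the left side.
E' = π[a,d,b]((σ[a>=8](U) ⋈[d=b] T))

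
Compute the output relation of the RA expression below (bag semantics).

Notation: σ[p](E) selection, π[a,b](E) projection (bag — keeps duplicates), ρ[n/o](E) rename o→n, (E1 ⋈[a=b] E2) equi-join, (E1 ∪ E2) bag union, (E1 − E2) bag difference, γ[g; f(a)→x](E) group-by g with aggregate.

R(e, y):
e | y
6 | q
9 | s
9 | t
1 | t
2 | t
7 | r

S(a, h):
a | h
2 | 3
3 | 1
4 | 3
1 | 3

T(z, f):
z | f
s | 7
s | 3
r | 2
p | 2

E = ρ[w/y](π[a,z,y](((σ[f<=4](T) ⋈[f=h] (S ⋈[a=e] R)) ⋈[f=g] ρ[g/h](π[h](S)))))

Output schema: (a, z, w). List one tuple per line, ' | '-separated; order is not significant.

Subexpression sizes:
  T → 4
  σ[f<=4](T) → 3
  S → 4
  R → 6
  (S ⋈[a=e] R) → 2
  (σ[f<=4](T) ⋈[f=h] (S ⋈[a=e] R)) → 2
  S → 4
  π[h](S) → 4
  ρ[g/h](π[h](S)) → 4
  ((σ[f<=4](T) ⋈[f=h] (S ⋈[a=e] R)) ⋈[f=g] ρ[g/h](π[h](S))) → 6
  π[a,z,y](((σ[f<=4](T) ⋈[f=h] (S ⋈[a=e] R)) ⋈[f=g] ρ[g/h](π[h](S)))) → 6
  ρ[w/y](π[a,z,y](((σ[f<=4](T) ⋈[f=h] (S ⋈[a=e] R)) ⋈[f=g] ρ[g/h](π[h](S))))) → 6

== RESULT ==
a | z | w
1 | s | t
1 | s | t
1 | s | t
2 | s | t
2 | s | t
2 | s | t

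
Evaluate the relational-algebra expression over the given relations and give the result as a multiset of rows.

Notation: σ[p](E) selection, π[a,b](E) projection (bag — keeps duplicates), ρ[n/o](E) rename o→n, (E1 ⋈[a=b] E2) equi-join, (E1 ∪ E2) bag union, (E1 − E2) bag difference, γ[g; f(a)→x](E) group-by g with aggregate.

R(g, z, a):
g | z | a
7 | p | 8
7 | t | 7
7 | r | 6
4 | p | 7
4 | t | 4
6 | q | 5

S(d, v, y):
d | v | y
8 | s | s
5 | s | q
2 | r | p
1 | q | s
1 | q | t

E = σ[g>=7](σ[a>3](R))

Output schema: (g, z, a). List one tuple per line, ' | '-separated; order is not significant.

Subexpression sizes:
  R → 6
  σ[a>3](R) → 6
  σ[g>=7](σ[a>3](R)) → 3

== RESULT ==
g | z | a
7 | p | 8
7 | r | 6
7 | t | 7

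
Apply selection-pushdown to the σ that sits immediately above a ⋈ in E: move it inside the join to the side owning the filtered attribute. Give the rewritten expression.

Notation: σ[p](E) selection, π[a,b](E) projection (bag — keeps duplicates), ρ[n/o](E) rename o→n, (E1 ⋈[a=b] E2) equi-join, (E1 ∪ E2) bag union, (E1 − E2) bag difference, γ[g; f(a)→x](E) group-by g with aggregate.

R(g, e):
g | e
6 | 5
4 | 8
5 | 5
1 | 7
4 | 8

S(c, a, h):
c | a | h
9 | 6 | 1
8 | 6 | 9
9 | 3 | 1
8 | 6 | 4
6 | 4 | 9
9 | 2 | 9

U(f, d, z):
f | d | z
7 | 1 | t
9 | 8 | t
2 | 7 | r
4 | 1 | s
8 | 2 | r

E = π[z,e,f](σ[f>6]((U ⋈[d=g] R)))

σ filters on f, owned by the left side.
E' = π[z,e,f]((σ[f>6](U) ⋈[d=g] R))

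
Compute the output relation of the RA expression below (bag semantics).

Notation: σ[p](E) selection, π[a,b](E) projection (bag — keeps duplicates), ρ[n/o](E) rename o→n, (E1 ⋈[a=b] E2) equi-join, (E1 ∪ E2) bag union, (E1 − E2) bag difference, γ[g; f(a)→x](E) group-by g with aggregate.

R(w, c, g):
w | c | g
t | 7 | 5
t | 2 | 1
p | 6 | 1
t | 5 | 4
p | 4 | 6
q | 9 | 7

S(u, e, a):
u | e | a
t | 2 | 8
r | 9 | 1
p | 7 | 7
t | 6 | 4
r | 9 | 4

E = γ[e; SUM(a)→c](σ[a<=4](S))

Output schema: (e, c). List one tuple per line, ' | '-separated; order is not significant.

Stepwise |·|:
  S → 5
  σ[a<=4](S) → 3
  γ[e; SUM(a)→c](σ[a<=4](S)) → 2

== RESULT ==
e | c
6 | 4
9 | 5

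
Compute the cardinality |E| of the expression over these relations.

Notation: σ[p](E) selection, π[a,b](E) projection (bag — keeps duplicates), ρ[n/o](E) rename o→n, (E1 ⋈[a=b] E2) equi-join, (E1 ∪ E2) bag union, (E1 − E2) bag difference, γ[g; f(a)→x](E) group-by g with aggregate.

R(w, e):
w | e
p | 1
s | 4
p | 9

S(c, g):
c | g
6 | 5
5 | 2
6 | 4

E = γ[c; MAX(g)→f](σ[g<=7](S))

Subexpression sizes:
  S → 3
  σ[g<=7](S) → 3
  γ[c; MAX(g)→f](σ[g<=7](S)) → 2

|E| = 2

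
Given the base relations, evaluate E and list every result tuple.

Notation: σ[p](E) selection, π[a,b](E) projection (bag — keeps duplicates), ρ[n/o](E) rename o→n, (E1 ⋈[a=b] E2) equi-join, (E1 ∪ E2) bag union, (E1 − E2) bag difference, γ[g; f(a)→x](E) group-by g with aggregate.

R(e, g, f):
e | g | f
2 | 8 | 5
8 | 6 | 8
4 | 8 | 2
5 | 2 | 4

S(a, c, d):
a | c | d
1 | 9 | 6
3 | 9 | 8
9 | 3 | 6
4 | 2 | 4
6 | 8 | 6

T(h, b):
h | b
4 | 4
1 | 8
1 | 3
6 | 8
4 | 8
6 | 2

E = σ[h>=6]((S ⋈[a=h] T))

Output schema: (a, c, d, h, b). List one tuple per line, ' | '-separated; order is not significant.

Stepwise |·|:
  S → 5
  T → 6
  (S ⋈[a=h] T) → 6
  σ[h>=6]((S ⋈[a=h] T)) → 2

== RESULT ==
a | c | d | h | b
6 | 8 | 6 | 6 | 2
6 | 8 | 6 | 6 | 8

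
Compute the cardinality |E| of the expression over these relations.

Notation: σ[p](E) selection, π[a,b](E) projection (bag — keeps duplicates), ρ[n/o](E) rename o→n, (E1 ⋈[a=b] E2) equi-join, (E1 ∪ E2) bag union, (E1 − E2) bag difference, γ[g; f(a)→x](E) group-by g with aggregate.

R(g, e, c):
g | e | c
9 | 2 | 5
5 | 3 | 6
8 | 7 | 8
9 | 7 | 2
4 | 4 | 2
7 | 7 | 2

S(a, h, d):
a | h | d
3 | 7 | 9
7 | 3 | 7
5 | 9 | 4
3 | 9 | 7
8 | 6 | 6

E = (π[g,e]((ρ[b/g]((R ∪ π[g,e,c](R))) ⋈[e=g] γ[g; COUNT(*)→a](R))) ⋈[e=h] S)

Per-node cardinality:
  R → 6
  R → 6
  π[g,e,c](R) → 6
  (R ∪ π[g,e,c](R)) → 12
  ρ[b/g]((R ∪ π[g,e,c](R))) → 12
  R → 6
  γ[g; COUNT(*)→a](R) → 5
  (ρ[b/g]((R ∪ π[g,e,c](R))) ⋈[e=g] γ[g; COUNT(*)→a](R)) → 8
  π[g,e]((ρ[b/g]((R ∪ π[g,e,c](R))) ⋈[e=g] γ[g; COUNT(*)→a](R))) → 8
  S → 5
  (π[g,e]((ρ[b/g]((R ∪ π[g,e,c](R))) ⋈[e=g] γ[g; COUNT(*)→a](R))) ⋈[e=h] S) → 6

|E| = 6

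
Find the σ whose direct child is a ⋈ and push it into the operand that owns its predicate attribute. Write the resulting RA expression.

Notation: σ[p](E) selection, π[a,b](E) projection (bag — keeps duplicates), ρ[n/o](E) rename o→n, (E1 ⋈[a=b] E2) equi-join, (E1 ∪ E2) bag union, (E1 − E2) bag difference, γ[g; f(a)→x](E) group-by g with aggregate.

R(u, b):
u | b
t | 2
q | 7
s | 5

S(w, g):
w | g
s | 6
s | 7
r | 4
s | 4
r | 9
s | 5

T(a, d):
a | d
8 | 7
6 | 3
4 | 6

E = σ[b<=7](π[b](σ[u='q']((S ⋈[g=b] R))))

σ filters on u, owned by the right side.
E' = σ[b<=7](π[b]((S ⋈[g=b] σ[u='q'](R))))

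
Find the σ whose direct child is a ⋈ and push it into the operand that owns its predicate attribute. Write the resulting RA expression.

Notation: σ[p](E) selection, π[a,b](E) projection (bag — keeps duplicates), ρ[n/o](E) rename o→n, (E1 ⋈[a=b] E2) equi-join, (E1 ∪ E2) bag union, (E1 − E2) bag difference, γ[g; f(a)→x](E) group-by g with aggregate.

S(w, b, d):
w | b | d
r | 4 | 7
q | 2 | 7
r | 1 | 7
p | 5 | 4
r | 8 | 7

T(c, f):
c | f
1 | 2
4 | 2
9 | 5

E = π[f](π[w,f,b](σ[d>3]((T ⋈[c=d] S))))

σ filters on d, owned by the right side.
E' = π[f](π[w,f,b]((T ⋈[c=d] σ[d>3](S))))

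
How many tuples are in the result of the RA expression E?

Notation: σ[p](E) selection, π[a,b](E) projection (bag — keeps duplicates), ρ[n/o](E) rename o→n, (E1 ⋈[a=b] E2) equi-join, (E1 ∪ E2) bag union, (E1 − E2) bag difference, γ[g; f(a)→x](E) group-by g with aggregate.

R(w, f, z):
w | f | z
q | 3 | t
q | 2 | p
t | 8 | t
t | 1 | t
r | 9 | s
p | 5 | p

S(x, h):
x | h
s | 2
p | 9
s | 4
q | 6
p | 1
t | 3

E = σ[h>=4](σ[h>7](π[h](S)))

Subexpression sizes:
  S → 6
  π[h](S) → 6
  σ[h>7](π[h](S)) → 1
  σ[h>=4](σ[h>7](π[h](S))) → 1

|E| = 1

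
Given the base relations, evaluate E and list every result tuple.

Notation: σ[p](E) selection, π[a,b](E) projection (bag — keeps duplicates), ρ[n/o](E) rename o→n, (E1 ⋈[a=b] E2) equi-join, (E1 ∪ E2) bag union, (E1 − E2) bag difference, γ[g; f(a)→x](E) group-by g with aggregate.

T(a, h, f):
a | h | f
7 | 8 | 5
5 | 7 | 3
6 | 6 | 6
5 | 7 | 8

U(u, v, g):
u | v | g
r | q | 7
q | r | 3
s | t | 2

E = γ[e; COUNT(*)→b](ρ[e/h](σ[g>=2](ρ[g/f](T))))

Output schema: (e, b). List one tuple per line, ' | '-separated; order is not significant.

Row counts bottom-up:
  T → 4
  ρ[g/f](T) → 4
  σ[g>=2](ρ[g/f](T)) → 4
  ρ[e/h](σ[g>=2](ρ[g/f](T))) → 4
  γ[e; COUNT(*)→b](ρ[e/h](σ[g>=2](ρ[g/f](T)))) → 3

== RESULT ==
e | b
6 | 1
7 | 2
8 | 1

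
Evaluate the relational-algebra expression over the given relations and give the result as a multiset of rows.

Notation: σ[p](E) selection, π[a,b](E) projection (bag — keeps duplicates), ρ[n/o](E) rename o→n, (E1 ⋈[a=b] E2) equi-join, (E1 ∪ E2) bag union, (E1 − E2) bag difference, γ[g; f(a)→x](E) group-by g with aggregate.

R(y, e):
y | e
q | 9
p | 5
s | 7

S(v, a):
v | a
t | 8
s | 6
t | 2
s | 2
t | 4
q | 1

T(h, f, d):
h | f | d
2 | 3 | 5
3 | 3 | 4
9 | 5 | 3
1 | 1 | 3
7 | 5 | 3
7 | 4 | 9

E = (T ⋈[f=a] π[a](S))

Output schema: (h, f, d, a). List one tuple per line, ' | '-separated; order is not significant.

Row counts bottom-up:
  T → 6
  S → 6
  π[a](S) → 6
  (T ⋈[f=a] π[a](S)) → 2

== RESULT ==
h | f | d | a
1 | 1 | 3 | 1
7 | 4 | 9 | 4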